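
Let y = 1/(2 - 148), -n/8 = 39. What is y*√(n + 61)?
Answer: -I*√251/146 ≈ -0.10851*I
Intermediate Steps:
n = -312 (n = -8*39 = -312)
y = -1/146 (y = 1/(-146) = -1/146 ≈ -0.0068493)
y*√(n + 61) = -√(-312 + 61)/146 = -I*√251/146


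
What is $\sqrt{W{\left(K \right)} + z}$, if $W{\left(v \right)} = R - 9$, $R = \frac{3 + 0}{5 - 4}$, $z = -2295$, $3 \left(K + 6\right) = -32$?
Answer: $i \sqrt{2301} \approx 47.969 i$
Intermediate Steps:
$K = - \frac{50}{3}$ ($K = -6 + \frac{1}{3} \left(-32\right) = -6 - \frac{32}{3} = - \frac{50}{3} \approx -16.667$)
$R = 3$ ($R = \frac{3}{1} = 3 \cdot 1 = 3$)
$W{\left(v \right)} = -6$ ($W{\left(v \right)} = 3 - 9 = -6$)
$\sqrt{W{\left(K \right)} + z} = \sqrt{-6 - 2295} = \sqrt{-2301} = i \sqrt{2301}$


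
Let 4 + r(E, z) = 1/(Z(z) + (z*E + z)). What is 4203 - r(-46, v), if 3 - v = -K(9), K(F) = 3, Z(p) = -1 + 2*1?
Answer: 1131684/269 ≈ 4207.0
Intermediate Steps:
Z(p) = 1 (Z(p) = -1 + 2 = 1)
v = 6 (v = 3 - (-1)*3 = 3 - 1*(-3) = 3 + 3 = 6)
r(E, z) = -4 + 1/(1 + z + E*z) (r(E, z) = -4 + 1/(1 + (z*E + z)) = -4 + 1/(1 + (E*z + z)) = -4 + 1/(1 + (z + E*z)) = -4 + 1/(1 + z + E*z))
4203 - r(-46, v) = 4203 - (-3 - 4*6 - 4*(-46)*6)/(1 + 6 - 46*6) = 4203 - (-3 - 24 + 1104)/(1 + 6 - 276) = 4203 - 1077/(-269) = 4203 - (-1)*1077/269 = 4203 - 1*(-1077/269) = 4203 + 1077/269 = 1131684/269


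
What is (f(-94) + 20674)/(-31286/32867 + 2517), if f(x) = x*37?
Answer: 565180932/82694953 ≈ 6.8345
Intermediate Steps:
f(x) = 37*x
(f(-94) + 20674)/(-31286/32867 + 2517) = (37*(-94) + 20674)/(-31286/32867 + 2517) = (-3478 + 20674)/(-31286*1/32867 + 2517) = 17196/(-31286/32867 + 2517) = 17196/(82694953/32867) = 17196*(32867/82694953) = 565180932/82694953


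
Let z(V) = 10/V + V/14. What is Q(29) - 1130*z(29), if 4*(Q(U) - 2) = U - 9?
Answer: -552844/203 ≈ -2723.4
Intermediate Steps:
Q(U) = -1/4 + U/4 (Q(U) = 2 + (U - 9)/4 = 2 + (-9 + U)/4 = 2 + (-9/4 + U/4) = -1/4 + U/4)
z(V) = 10/V + V/14 (z(V) = 10/V + V*(1/14) = 10/V + V/14)
Q(29) - 1130*z(29) = (-1/4 + (1/4)*29) - 1130*(10/29 + (1/14)*29) = (-1/4 + 29/4) - 1130*(10*(1/29) + 29/14) = 7 - 1130*(10/29 + 29/14) = 7 - 1130*981/406 = 7 - 554265/203 = -552844/203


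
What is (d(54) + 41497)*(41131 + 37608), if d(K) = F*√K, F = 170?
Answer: 3267432283 + 40156890*√6 ≈ 3.3658e+9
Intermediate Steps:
d(K) = 170*√K
(d(54) + 41497)*(41131 + 37608) = (170*√54 + 41497)*(41131 + 37608) = (170*(3*√6) + 41497)*78739 = (510*√6 + 41497)*78739 = (41497 + 510*√6)*78739 = 3267432283 + 40156890*√6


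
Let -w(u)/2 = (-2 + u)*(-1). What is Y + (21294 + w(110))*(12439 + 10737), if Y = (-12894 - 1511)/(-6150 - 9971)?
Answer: 8036572581365/16121 ≈ 4.9852e+8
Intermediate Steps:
w(u) = -4 + 2*u (w(u) = -2*(-2 + u)*(-1) = -2*(2 - u) = -4 + 2*u)
Y = 14405/16121 (Y = -14405/(-16121) = -14405*(-1/16121) = 14405/16121 ≈ 0.89355)
Y + (21294 + w(110))*(12439 + 10737) = 14405/16121 + (21294 + (-4 + 2*110))*(12439 + 10737) = 14405/16121 + (21294 + (-4 + 220))*23176 = 14405/16121 + (21294 + 216)*23176 = 14405/16121 + 21510*23176 = 14405/16121 + 498515760 = 8036572581365/16121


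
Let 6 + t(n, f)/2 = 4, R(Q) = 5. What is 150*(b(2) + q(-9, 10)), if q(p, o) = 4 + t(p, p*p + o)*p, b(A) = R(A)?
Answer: 6750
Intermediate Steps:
t(n, f) = -4 (t(n, f) = -12 + 2*4 = -12 + 8 = -4)
b(A) = 5
q(p, o) = 4 - 4*p
150*(b(2) + q(-9, 10)) = 150*(5 + (4 - 4*(-9))) = 150*(5 + (4 + 36)) = 150*(5 + 40) = 150*45 = 6750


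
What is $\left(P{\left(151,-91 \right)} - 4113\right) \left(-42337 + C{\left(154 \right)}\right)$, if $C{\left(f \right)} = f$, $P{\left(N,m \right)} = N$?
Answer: $167129046$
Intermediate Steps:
$\left(P{\left(151,-91 \right)} - 4113\right) \left(-42337 + C{\left(154 \right)}\right) = \left(151 - 4113\right) \left(-42337 + 154\right) = \left(-3962\right) \left(-42183\right) = 167129046$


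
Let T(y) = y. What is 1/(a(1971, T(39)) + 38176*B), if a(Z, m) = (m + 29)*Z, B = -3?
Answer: 1/19500 ≈ 5.1282e-5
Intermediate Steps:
a(Z, m) = Z*(29 + m) (a(Z, m) = (29 + m)*Z = Z*(29 + m))
1/(a(1971, T(39)) + 38176*B) = 1/(1971*(29 + 39) + 38176*(-3)) = 1/(1971*68 - 114528) = 1/(134028 - 114528) = 1/19500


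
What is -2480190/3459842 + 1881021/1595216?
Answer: 1275798343821/2759597657936 ≈ 0.46231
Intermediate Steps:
-2480190/3459842 + 1881021/1595216 = -2480190*1/3459842 + 1881021*(1/1595216) = -1240095/1729921 + 1881021/1595216 = 1275798343821/2759597657936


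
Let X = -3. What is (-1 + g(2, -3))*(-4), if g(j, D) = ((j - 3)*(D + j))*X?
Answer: 16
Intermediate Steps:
g(j, D) = -3*(-3 + j)*(D + j) (g(j, D) = ((j - 3)*(D + j))*(-3) = ((-3 + j)*(D + j))*(-3) = -3*(-3 + j)*(D + j))
(-1 + g(2, -3))*(-4) = (-1 + (-3*2² + 9*(-3) + 9*2 - 3*(-3)*2))*(-4) = (-1 + (-3*4 - 27 + 18 + 18))*(-4) = (-1 + (-12 - 27 + 18 + 18))*(-4) = (-1 - 3)*(-4) = -4*(-4) = 16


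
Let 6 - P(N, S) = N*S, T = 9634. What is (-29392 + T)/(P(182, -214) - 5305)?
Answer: -19758/33649 ≈ -0.58718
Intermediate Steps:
P(N, S) = 6 - N*S
(-29392 + T)/(P(182, -214) - 5305) = (-29392 + 9634)/((6 - 1*182*(-214)) - 5305) = -19758/((6 + 38948) - 5305) = -19758/(38954 - 5305) = -19758/33649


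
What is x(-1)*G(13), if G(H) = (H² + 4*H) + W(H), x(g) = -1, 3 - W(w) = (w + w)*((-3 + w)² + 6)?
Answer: 2532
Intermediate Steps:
W(w) = 3 - 2*w*(6 + (-3 + w)²) (W(w) = 3 - (w + w)*((-3 + w)² + 6) = 3 - 2*w*(6 + (-3 + w)²))
G(H) = 3 + H² - 8*H - 2*H*(-3 + H)² (G(H) = (H² + 4*H) + (3 - 12*H - 2*H*(-3 + H)²) = 3 + H² - 8*H - 2*H*(-3 + H)²)
x(-1)*G(13) = -(3 - 26*13 - 2*13³ + 13*13²) = -(3 - 338 - 2*2197 + 13*169) = -(3 - 338 - 4394 + 2197) = -1*(-2532) = 2532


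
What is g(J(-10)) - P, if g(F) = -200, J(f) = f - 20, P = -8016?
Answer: 7816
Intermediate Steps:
J(f) = -20 + f
g(J(-10)) - P = -200 - 1*(-8016) = -200 + 8016 = 7816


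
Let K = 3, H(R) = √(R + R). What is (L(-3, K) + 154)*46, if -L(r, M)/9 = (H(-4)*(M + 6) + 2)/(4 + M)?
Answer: 48760/7 - 7452*I*√2/7 ≈ 6965.7 - 1505.5*I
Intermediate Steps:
H(R) = √2*√R (H(R) = √(2*R) = √2*√R)
L(r, M) = -9*(2 + 2*I*√2*(6 + M))/(4 + M) (L(r, M) = -9*((√2*√(-4))*(M + 6) + 2)/(4 + M) = -9*((√2*(2*I))*(6 + M) + 2)/(4 + M) = -9*((2*I*√2)*(6 + M) + 2)/(4 + M) = -9*(2*I*√2*(6 + M) + 2)/(4 + M) = -9*(2 + 2*I*√2*(6 + M))/(4 + M))
(L(-3, K) + 154)*46 = (18*(-1 - 6*I*√2 - 1*I*3*√2)/(4 + 3) + 154)*46 = (18*(-1 - 6*I*√2 - 3*I*√2)/7 + 154)*46 = (18*(⅐)*(-1 - 9*I*√2) + 154)*46 = ((-18/7 - 162*I*√2/7) + 154)*46 = (1060/7 - 162*I*√2/7)*46 = 48760/7 - 7452*I*√2/7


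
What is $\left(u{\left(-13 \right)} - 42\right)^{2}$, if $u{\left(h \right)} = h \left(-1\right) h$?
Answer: $44521$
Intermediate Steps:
$u{\left(h \right)} = - h^{2}$ ($u{\left(h \right)} = - h h = - h^{2}$)
$\left(u{\left(-13 \right)} - 42\right)^{2} = \left(- \left(-13\right)^{2} - 42\right)^{2} = \left(\left(-1\right) 169 - 42\right)^{2} = \left(-169 - 42\right)^{2} = \left(-211\right)^{2} = 44521$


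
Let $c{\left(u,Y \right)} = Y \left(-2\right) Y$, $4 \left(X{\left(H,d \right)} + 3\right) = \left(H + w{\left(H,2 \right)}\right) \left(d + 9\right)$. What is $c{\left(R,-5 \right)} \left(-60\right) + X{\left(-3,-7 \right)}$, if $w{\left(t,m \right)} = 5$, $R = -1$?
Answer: $2998$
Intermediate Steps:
$X{\left(H,d \right)} = -3 + \frac{\left(5 + H\right) \left(9 + d\right)}{4}$ ($X{\left(H,d \right)} = -3 + \frac{\left(H + 5\right) \left(d + 9\right)}{4} = -3 + \frac{\left(5 + H\right) \left(9 + d\right)}{4}$)
$c{\left(u,Y \right)} = - 2 Y^{2}$ ($c{\left(u,Y \right)} = - 2 Y Y = - 2 Y^{2}$)
$c{\left(R,-5 \right)} \left(-60\right) + X{\left(-3,-7 \right)} = - 2 \left(-5\right)^{2} \left(-60\right) + \left(\frac{33}{4} + \frac{5}{4} \left(-7\right) + \frac{9}{4} \left(-3\right) + \frac{1}{4} \left(-3\right) \left(-7\right)\right) = \left(-2\right) 25 \left(-60\right) + \left(\frac{33}{4} - \frac{35}{4} - \frac{27}{4} + \frac{21}{4}\right) = \left(-50\right) \left(-60\right) - 2 = 3000 - 2 = 2998$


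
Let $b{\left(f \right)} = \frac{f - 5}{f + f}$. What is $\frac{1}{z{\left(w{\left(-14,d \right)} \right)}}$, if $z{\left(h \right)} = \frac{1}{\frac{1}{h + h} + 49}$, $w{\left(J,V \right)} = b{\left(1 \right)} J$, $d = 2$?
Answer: $\frac{2745}{56} \approx 49.018$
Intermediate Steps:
$b{\left(f \right)} = \frac{-5 + f}{2 f}$
$w{\left(J,V \right)} = - 2 J$ ($w{\left(J,V \right)} = \frac{-5 + 1}{2 \cdot 1} J = \frac{1}{2} \cdot 1 \left(-4\right) J = - 2 J$)
$z{\left(h \right)} = \frac{1}{49 + \frac{1}{2 h}}$ ($z{\left(h \right)} = \frac{1}{\frac{1}{2 h} + 49} = \frac{1}{49 + \frac{1}{2 h}}$)
$\frac{1}{z{\left(w{\left(-14,d \right)} \right)}} = \frac{1}{2 \left(\left(-2\right) \left(-14\right)\right) \frac{1}{1 + 98 \left(\left(-2\right) \left(-14\right)\right)}} = \frac{1}{2 \cdot 28 \frac{1}{1 + 98 \cdot 28}} = \frac{1}{2 \cdot 28 \frac{1}{1 + 2744}} = \frac{1}{2 \cdot 28 \cdot \frac{1}{2745}} = \frac{1}{\frac{56}{2745}} = \frac{2745}{56}$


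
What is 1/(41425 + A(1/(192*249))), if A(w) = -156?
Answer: 1/41269 ≈ 2.4231e-5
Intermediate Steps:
1/(41425 + A(1/(192*249))) = 1/(41425 - 156) = 1/41269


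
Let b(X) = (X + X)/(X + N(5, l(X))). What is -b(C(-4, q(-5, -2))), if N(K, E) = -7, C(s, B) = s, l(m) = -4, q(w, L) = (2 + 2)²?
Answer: -8/11 ≈ -0.72727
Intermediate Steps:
q(w, L) = 16 (q(w, L) = 4² = 16)
b(X) = 2*X/(-7 + X) (b(X) = (X + X)/(X - 7) = (2*X)/(-7 + X) = 2*X/(-7 + X))
-b(C(-4, q(-5, -2))) = -2*(-4)/(-7 - 4) = -2*(-4)/(-11) = -2*(-4)*(-1)/11 = -1*8/11 = -8/11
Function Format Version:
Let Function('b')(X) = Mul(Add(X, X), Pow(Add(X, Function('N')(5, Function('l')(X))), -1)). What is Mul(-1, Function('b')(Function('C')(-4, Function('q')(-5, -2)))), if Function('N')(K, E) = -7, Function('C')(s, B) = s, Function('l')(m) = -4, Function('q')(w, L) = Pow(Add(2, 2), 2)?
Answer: Rational(-8, 11) ≈ -0.72727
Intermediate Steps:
Function('q')(w, L) = 16 (Function('q')(w, L) = Pow(4, 2) = 16)
Function('b')(X) = Mul(2, X, Pow(Add(-7, X), -1)) (Function('b')(X) = Mul(Add(X, X), Pow(Add(X, -7), -1)) = Mul(Mul(2, X), Pow(Add(-7, X), -1)) = Mul(2, X, Pow(Add(-7, X), -1)))
Mul(-1, Function('b')(Function('C')(-4, Function('q')(-5, -2)))) = Mul(-1, Mul(2, -4, Pow(Add(-7, -4), -1))) = Mul(-1, Mul(2, -4, Pow(-11, -1))) = Mul(-1, Mul(2, -4, Rational(-1, 11))) = Mul(-1, Rational(8, 11)) = Rational(-8, 11)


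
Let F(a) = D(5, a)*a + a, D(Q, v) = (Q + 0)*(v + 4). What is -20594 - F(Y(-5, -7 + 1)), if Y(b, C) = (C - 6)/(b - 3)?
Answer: -82547/4 ≈ -20637.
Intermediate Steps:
D(Q, v) = Q*(4 + v)
Y(b, C) = (-6 + C)/(-3 + b)
F(a) = a + a*(20 + 5*a) (F(a) = (5*(4 + a))*a + a = (20 + 5*a)*a + a = a*(20 + 5*a) + a = a + a*(20 + 5*a))
-20594 - F(Y(-5, -7 + 1)) = -20594 - (-6 + (-7 + 1))/(-3 - 5)*(21 + 5*((-6 + (-7 + 1))/(-3 - 5))) = -20594 - (-6 - 6)/(-8)*(21 + 5*((-6 - 6)/(-8))) = -20594 - (-⅛*(-12))*(21 + 5*(-⅛*(-12))) = -20594 - 3*(21 + 5*(3/2))/2 = -20594 - 3*(21 + 15/2)/2 = -20594 - 3*57/(2*2) = -20594 - 1*171/4 = -20594 - 171/4 = -82547/4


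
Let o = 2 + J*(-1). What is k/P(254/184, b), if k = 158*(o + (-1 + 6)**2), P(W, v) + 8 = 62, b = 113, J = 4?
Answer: 1817/27 ≈ 67.296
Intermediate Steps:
P(W, v) = 54 (P(W, v) = -8 + 62 = 54)
o = -2 (o = 2 + 4*(-1) = 2 - 4 = -2)
k = 3634 (k = 158*(-2 + (-1 + 6)**2) = 158*(-2 + 5**2) = 158*(-2 + 25) = 158*23 = 3634)
k/P(254/184, b) = 3634/54 = 3634*(1/54) = 1817/27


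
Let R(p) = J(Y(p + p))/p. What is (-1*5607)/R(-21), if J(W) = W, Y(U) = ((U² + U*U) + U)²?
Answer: 267/27556 ≈ 0.0096894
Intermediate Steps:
Y(U) = (U + 2*U²)² (Y(U) = ((U² + U²) + U)² = (2*U² + U)² = (U + 2*U²)²)
R(p) = 4*p*(1 + 4*p)² (R(p) = ((p + p)²*(1 + 2*(p + p))²)/p = ((2*p)²*(1 + 2*(2*p))²)/p = ((4*p²)*(1 + 4*p)²)/p = (4*p²*(1 + 4*p)²)/p = 4*p*(1 + 4*p)²)
(-1*5607)/R(-21) = (-1*5607)/((4*(-21)*(1 + 4*(-21))²)) = -5607*(-1/(84*(1 - 84)²)) = -5607/(4*(-21)*(-83)²) = -5607/(4*(-21)*6889) = -5607/(-578676) = -5607*(-1/578676) = 267/27556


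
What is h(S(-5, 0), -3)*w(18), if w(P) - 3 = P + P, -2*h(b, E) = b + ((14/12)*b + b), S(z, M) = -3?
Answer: 741/4 ≈ 185.25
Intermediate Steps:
h(b, E) = -19*b/12 (h(b, E) = -(b + ((14/12)*b + b))/2 = -(b + ((14*(1/12))*b + b))/2 = -(b + (7*b/6 + b))/2 = -(b + 13*b/6)/2 = -19*b/12)
w(P) = 3 + 2*P (w(P) = 3 + (P + P) = 3 + 2*P)
h(S(-5, 0), -3)*w(18) = (-19/12*(-3))*(3 + 2*18) = 19*(3 + 36)/4 = (19/4)*39 = 741/4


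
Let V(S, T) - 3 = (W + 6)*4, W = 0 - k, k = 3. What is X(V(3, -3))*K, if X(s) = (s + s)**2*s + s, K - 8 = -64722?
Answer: -874609710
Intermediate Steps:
W = -3 (W = 0 - 1*3 = 0 - 3 = -3)
V(S, T) = 15 (V(S, T) = 3 + (-3 + 6)*4 = 3 + 3*4 = 3 + 12 = 15)
K = -64714 (K = 8 - 64722 = -64714)
X(s) = s + 4*s**3 (X(s) = (2*s)**2*s + s = (4*s**2)*s + s = 4*s**3 + s = s + 4*s**3)
X(V(3, -3))*K = (15 + 4*15**3)*(-64714) = (15 + 4*3375)*(-64714) = (15 + 13500)*(-64714) = 13515*(-64714) = -874609710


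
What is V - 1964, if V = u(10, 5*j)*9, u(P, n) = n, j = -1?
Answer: -2009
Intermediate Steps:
V = -45 (V = (5*(-1))*9 = -5*9 = -45)
V - 1964 = -45 - 1964 = -2009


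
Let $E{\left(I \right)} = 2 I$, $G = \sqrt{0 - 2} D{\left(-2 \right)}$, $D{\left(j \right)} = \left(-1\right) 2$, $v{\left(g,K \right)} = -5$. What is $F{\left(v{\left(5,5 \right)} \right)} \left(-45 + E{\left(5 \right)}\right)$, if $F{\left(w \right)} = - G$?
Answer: $- 70 i \sqrt{2} \approx - 98.995 i$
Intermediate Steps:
$D{\left(j \right)} = -2$
$G = - 2 i \sqrt{2}$ ($G = \sqrt{0 - 2} \left(-2\right) = \sqrt{-2} \left(-2\right) = i \sqrt{2} \left(-2\right) = - 2 i \sqrt{2} \approx - 2.8284 i$)
$F{\left(w \right)} = 2 i \sqrt{2}$ ($F{\left(w \right)} = - \left(-2\right) i \sqrt{2} = 2 i \sqrt{2}$)
$F{\left(v{\left(5,5 \right)} \right)} \left(-45 + E{\left(5 \right)}\right) = 2 i \sqrt{2} \left(-45 + 2 \cdot 5\right) = 2 i \sqrt{2} \left(-45 + 10\right) = 2 i \sqrt{2} \left(-35\right) = - 70 i \sqrt{2}$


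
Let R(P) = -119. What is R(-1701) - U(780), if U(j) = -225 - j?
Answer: 886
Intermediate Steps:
R(-1701) - U(780) = -119 - (-225 - 1*780) = -119 - (-225 - 780) = -119 - 1*(-1005) = -119 + 1005 = 886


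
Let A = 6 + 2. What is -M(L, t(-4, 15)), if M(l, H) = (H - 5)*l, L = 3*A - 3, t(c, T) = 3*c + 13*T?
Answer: -3738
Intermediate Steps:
A = 8
L = 21 (L = 3*8 - 3 = 24 - 3 = 21)
M(l, H) = l*(-5 + H) (M(l, H) = (-5 + H)*l = l*(-5 + H))
-M(L, t(-4, 15)) = -21*(-5 + (3*(-4) + 13*15)) = -21*(-5 + (-12 + 195)) = -21*(-5 + 183) = -21*178 = -1*3738 = -3738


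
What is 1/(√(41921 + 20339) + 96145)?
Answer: 19229/1848759753 - 2*√15565/9243798765 ≈ 1.0374e-5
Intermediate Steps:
1/(√(41921 + 20339) + 96145) = 1/(√62260 + 96145) = 1/(2*√15565 + 96145) = 1/(96145 + 2*√15565)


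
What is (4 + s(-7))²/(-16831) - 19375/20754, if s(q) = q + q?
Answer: -328176025/349310574 ≈ -0.93950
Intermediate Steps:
s(q) = 2*q
(4 + s(-7))²/(-16831) - 19375/20754 = (4 + 2*(-7))²/(-16831) - 19375/20754 = (4 - 14)²*(-1/16831) - 19375*1/20754 = (-10)²*(-1/16831) - 19375/20754 = 100*(-1/16831) - 19375/20754 = -100/16831 - 19375/20754 = -328176025/349310574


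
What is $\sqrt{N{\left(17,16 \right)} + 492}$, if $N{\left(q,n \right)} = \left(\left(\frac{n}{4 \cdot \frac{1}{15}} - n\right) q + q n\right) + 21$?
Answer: $\sqrt{1533} \approx 39.154$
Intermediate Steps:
$N{\left(q,n \right)} = 21 + \frac{15 n q}{4}$ ($N{\left(q,n \right)} = \left(\left(\frac{n}{4 \cdot \frac{1}{15}} - n\right) q + n q\right) + 21 = \left(\left(\frac{n}{\frac{4}{15}} - n\right) q + n q\right) + 21 = \left(\left(n \frac{15}{4} - n\right) q + n q\right) + 21 = \left(\left(\frac{15 n}{4} - n\right) q + n q\right) + 21 = \left(\frac{11 n}{4} q + n q\right) + 21 = \left(\frac{11 n q}{4} + n q\right) + 21 = \frac{15 n q}{4} + 21 = 21 + \frac{15 n q}{4}$)
$\sqrt{N{\left(17,16 \right)} + 492} = \sqrt{\left(21 + \frac{15}{4} \cdot 16 \cdot 17\right) + 492} = \sqrt{\left(21 + 1020\right) + 492} = \sqrt{1041 + 492} = \sqrt{1533}$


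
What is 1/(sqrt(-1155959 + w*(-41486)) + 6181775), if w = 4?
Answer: 6181775/38214343472528 - I*sqrt(1321903)/38214343472528 ≈ 1.6177e-7 - 3.0087e-11*I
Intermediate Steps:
1/(sqrt(-1155959 + w*(-41486)) + 6181775) = 1/(sqrt(-1155959 + 4*(-41486)) + 6181775) = 1/(sqrt(-1155959 - 165944) + 6181775) = 1/(sqrt(-1321903) + 6181775) = 1/(I*sqrt(1321903) + 6181775) = 1/(6181775 + I*sqrt(1321903))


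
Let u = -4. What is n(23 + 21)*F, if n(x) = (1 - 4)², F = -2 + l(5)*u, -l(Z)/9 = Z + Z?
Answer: 3222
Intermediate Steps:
l(Z) = -18*Z (l(Z) = -9*(Z + Z) = -18*Z)
F = 358 (F = -2 - 18*5*(-4) = -2 - 90*(-4) = -2 + 360 = 358)
n(x) = 9 (n(x) = (-3)² = 9)
n(23 + 21)*F = 9*358 = 3222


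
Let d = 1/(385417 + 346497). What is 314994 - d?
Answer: 230548518515/731914 ≈ 3.1499e+5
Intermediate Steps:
d = 1/731914 ≈ 1.3663e-6
314994 - d = 314994 - 1*1/731914 = 314994 - 1/731914 = 230548518515/731914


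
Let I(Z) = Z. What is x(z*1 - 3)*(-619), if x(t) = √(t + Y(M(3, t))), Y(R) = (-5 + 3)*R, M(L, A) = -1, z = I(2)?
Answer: -619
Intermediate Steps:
z = 2
Y(R) = -2*R
x(t) = √(2 + t) (x(t) = √(t - 2*(-1)) = √(t + 2) = √(2 + t))
x(z*1 - 3)*(-619) = √(2 + (2*1 - 3))*(-619) = √(2 + (2 - 3))*(-619) = √(2 - 1)*(-619) = √1*(-619) = 1*(-619) = -619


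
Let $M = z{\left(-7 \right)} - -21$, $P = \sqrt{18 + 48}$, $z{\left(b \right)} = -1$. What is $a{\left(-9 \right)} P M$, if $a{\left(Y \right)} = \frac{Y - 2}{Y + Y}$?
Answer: $\frac{110 \sqrt{66}}{9} \approx 99.294$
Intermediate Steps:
$P = \sqrt{66} \approx 8.124$
$a{\left(Y \right)} = \frac{-2 + Y}{2 Y}$
$M = 20$ ($M = -1 - -21 = -1 + 21 = 20$)
$a{\left(-9 \right)} P M = \frac{-2 - 9}{2 \left(-9\right)} \sqrt{66} \cdot 20 = \frac{1}{2} \left(- \frac{1}{9}\right) \left(-11\right) \sqrt{66} \cdot 20 = \frac{11 \sqrt{66}}{18} \cdot 20 = \frac{110 \sqrt{66}}{9}$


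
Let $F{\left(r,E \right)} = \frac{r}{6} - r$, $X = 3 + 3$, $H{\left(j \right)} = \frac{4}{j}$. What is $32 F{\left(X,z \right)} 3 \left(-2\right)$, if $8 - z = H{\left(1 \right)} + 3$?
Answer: $960$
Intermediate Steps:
$X = 6$
$z = 1$ ($z = 8 - \left(\frac{4}{1} + 3\right) = 8 - \left(4 \cdot 1 + 3\right) = 8 - \left(4 + 3\right) = 8 - 7 = 1$)
$F{\left(r,E \right)} = - \frac{5 r}{6}$ ($F{\left(r,E \right)} = r \frac{1}{6} - r = \frac{r}{6} - r = - \frac{5 r}{6}$)
$32 F{\left(X,z \right)} 3 \left(-2\right) = 32 \left(\left(- \frac{5}{6}\right) 6\right) 3 \left(-2\right) = 32 \left(-5\right) \left(-6\right) = \left(-160\right) \left(-6\right) = 960$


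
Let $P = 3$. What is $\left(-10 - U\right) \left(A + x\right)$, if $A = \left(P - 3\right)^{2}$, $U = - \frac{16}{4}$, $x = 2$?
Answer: $-12$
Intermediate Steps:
$U = -4$ ($U = \left(-16\right) \frac{1}{4} = -4$)
$A = 0$ ($A = \left(3 - 3\right)^{2} = 0^{2} = 0$)
$\left(-10 - U\right) \left(A + x\right) = \left(-10 - -4\right) \left(0 + 2\right) = \left(-10 + 4\right) 2 = \left(-6\right) 2 = -12$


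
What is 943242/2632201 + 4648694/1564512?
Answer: 6856005211699/2059055025456 ≈ 3.3297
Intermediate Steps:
943242/2632201 + 4648694/1564512 = 943242*(1/2632201) + 4648694*(1/1564512) = 943242/2632201 + 2324347/782256 = 6856005211699/2059055025456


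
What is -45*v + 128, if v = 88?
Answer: -3832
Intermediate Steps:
-45*v + 128 = -45*88 + 128 = -3960 + 128 = -3832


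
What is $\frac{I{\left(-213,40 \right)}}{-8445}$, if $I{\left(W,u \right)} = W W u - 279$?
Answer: $- \frac{604827}{2815} \approx -214.86$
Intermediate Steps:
$I{\left(W,u \right)} = -279 + u W^{2}$ ($I{\left(W,u \right)} = W^{2} u - 279 = u W^{2} - 279 = -279 + u W^{2}$)
$\frac{I{\left(-213,40 \right)}}{-8445} = \frac{-279 + 40 \left(-213\right)^{2}}{-8445} = \left(-279 + 40 \cdot 45369\right) \left(- \frac{1}{8445}\right) = \left(-279 + 1814760\right) \left(- \frac{1}{8445}\right) = 1814481 \left(- \frac{1}{8445}\right) = - \frac{604827}{2815}$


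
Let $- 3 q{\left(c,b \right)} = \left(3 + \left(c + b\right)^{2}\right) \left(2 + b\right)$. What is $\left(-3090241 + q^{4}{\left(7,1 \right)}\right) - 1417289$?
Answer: $15643591$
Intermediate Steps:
$q{\left(c,b \right)} = - \frac{\left(2 + b\right) \left(3 + \left(b + c\right)^{2}\right)}{3}$ ($q{\left(c,b \right)} = - \frac{\left(3 + \left(c + b\right)^{2}\right) \left(2 + b\right)}{3} = - \frac{\left(3 + \left(b + c\right)^{2}\right) \left(2 + b\right)}{3} = - \frac{\left(2 + b\right) \left(3 + \left(b + c\right)^{2}\right)}{3}$)
$\left(-3090241 + q^{4}{\left(7,1 \right)}\right) - 1417289 = \left(-3090241 + \left(-2 - 1 - \frac{2 \left(1 + 7\right)^{2}}{3} - \frac{\left(1 + 7\right)^{2}}{3}\right)^{4}\right) - 1417289 = \left(-3090241 + \left(-2 - 1 - \frac{2 \cdot 8^{2}}{3} - \frac{8^{2}}{3}\right)^{4}\right) - 1417289 = \left(-3090241 + \left(-2 - 1 - \frac{128}{3} - \frac{1}{3} \cdot 64\right)^{4}\right) - 1417289 = \left(-3090241 + \left(-2 - 1 - \frac{128}{3} - \frac{64}{3}\right)^{4}\right) - 1417289 = \left(-3090241 + \left(-67\right)^{4}\right) - 1417289 = \left(-3090241 + 20151121\right) - 1417289 = 17060880 - 1417289 = 15643591$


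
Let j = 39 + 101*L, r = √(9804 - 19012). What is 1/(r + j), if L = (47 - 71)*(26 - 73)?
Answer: 113967/12988486297 - 2*I*√2302/12988486297 ≈ 8.7745e-6 - 7.388e-9*I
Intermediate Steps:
L = 1128 (L = -24*(-47) = 1128)
r = 2*I*√2302 (r = √(-9208) = 2*I*√2302 ≈ 95.958*I)
j = 113967 (j = 39 + 101*1128 = 39 + 113928 = 113967)
1/(r + j) = 1/(2*I*√2302 + 113967) = 1/(113967 + 2*I*√2302)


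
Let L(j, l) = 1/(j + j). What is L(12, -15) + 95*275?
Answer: 627001/24 ≈ 26125.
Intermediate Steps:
L(j, l) = 1/(2*j)
L(12, -15) + 95*275 = (1/2)/12 + 95*275 = (1/2)*(1/12) + 26125 = 1/24 + 26125 = 627001/24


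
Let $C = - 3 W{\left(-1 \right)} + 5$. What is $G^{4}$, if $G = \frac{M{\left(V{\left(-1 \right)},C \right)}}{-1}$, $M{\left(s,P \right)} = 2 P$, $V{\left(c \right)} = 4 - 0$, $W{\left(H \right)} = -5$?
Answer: $2560000$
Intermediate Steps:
$C = 20$ ($C = \left(-3\right) \left(-5\right) + 5 = 15 + 5 = 20$)
$V{\left(c \right)} = 4$ ($V{\left(c \right)} = 4 + 0 = 4$)
$G = -40$ ($G = \frac{2 \cdot 20}{-1} = 40 \left(-1\right) = -40$)
$G^{4} = \left(-40\right)^{4} = 2560000$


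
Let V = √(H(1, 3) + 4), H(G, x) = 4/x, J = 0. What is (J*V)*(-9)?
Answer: 0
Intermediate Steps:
V = 4*√3/3 (V = √(4/3 + 4) = √(16/3) = 4*√3/3 ≈ 2.3094)
(J*V)*(-9) = (0*(4*√3/3))*(-9) = 0*(-9) = 0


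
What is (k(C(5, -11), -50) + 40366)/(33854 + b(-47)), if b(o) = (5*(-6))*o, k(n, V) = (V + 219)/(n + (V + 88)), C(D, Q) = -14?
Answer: 968953/846336 ≈ 1.1449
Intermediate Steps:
k(n, V) = (219 + V)/(88 + V + n) (k(n, V) = (219 + V)/(n + (88 + V)) = (219 + V)/(88 + V + n))
b(o) = -30*o
(k(C(5, -11), -50) + 40366)/(33854 + b(-47)) = ((219 - 50)/(88 - 50 - 14) + 40366)/(33854 - 30*(-47)) = (169/24 + 40366)/(33854 + 1410) = ((1/24)*169 + 40366)/35264 = (169/24 + 40366)*(1/35264) = (968953/24)*(1/35264) = 968953/846336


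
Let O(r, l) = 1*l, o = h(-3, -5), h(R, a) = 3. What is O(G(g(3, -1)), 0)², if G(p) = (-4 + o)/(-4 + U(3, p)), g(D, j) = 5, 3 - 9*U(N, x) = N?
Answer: 0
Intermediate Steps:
U(N, x) = ⅓ - N/9
o = 3
G(p) = ¼ (G(p) = (-4 + 3)/(-4 + (⅓ - ⅑*3)) = -1/(-4 + (⅓ - ⅓)) = -1/(-4 + 0) = -1/(-4) = -1*(-¼) = ¼)
O(r, l) = l
O(G(g(3, -1)), 0)² = 0² = 0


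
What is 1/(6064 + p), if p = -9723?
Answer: -1/3659 ≈ -0.00027330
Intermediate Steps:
1/(6064 + p) = 1/(6064 - 9723) = 1/(-3659) = -1/3659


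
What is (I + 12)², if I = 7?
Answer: 361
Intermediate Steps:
(I + 12)² = (7 + 12)² = 19² = 361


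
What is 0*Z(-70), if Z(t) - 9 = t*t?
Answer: 0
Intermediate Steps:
Z(t) = 9 + t**2 (Z(t) = 9 + t*t = 9 + t**2)
0*Z(-70) = 0*(9 + (-70)**2) = 0*(9 + 4900) = 0*4909 = 0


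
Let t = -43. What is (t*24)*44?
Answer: -45408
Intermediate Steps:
(t*24)*44 = -43*24*44 = -1032*44 = -45408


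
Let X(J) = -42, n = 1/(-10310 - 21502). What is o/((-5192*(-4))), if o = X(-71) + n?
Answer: -1336105/660671616 ≈ -0.0020223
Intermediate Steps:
n = -1/31812 (n = 1/(-31812) = -1/31812 ≈ -3.1435e-5)
o = -1336105/31812 (o = -42 - 1/31812 = -1336105/31812 ≈ -42.000)
o/((-5192*(-4))) = -1336105/(31812*((-5192*(-4)))) = -1336105/(31812*((-472*(-44)))) = -1336105/31812/20768 = -1336105/31812*1/20768 = -1336105/660671616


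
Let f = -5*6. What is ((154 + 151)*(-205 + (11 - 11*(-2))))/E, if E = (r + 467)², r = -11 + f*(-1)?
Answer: -13115/59049 ≈ -0.22210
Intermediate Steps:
f = -30
r = 19 (r = -11 - 30*(-1) = -11 + 30 = 19)
E = 236196 (E = (19 + 467)² = 486² = 236196)
((154 + 151)*(-205 + (11 - 11*(-2))))/E = ((154 + 151)*(-205 + (11 - 11*(-2))))/236196 = (305*(-205 + (11 + 22)))*(1/236196) = (305*(-205 + 33))*(1/236196) = (305*(-172))*(1/236196) = -52460*1/236196 = -13115/59049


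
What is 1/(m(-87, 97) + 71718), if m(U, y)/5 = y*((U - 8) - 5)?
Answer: 1/23218 ≈ 4.3070e-5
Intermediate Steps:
m(U, y) = 5*y*(-13 + U) (m(U, y) = 5*(y*((U - 8) - 5)) = 5*(y*((-8 + U) - 5)) = 5*(y*(-13 + U)) = 5*y*(-13 + U))
1/(m(-87, 97) + 71718) = 1/(5*97*(-13 - 87) + 71718) = 1/(5*97*(-100) + 71718) = 1/(-48500 + 71718) = 1/23218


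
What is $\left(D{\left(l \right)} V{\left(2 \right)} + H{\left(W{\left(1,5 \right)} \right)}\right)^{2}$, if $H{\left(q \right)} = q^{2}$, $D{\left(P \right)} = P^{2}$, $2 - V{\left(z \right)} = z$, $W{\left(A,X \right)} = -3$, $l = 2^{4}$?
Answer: $81$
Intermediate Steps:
$l = 16$
$V{\left(z \right)} = 2 - z$
$\left(D{\left(l \right)} V{\left(2 \right)} + H{\left(W{\left(1,5 \right)} \right)}\right)^{2} = \left(16^{2} \left(2 - 2\right) + \left(-3\right)^{2}\right)^{2} = \left(256 \left(2 - 2\right) + 9\right)^{2} = \left(256 \cdot 0 + 9\right)^{2} = \left(0 + 9\right)^{2} = 9^{2} = 81$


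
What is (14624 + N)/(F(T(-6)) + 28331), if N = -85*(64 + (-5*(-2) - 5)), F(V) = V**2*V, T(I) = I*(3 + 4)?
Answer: -8759/45757 ≈ -0.19142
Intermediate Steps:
T(I) = 7*I (T(I) = I*7 = 7*I)
F(V) = V**3
N = -5865 (N = -85*(64 + (10 - 5)) = -85*(64 + 5) = -85*69 = -5865)
(14624 + N)/(F(T(-6)) + 28331) = (14624 - 5865)/((7*(-6))**3 + 28331) = 8759/((-42)**3 + 28331) = 8759/(-74088 + 28331) = 8759/(-45757) = 8759*(-1/45757) = -8759/45757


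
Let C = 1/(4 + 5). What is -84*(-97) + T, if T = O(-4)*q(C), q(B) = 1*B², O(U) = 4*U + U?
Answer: 659968/81 ≈ 8147.8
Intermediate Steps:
C = ⅑ (C = 1/9 = ⅑ ≈ 0.11111)
O(U) = 5*U
q(B) = B²
T = -20/81 (T = (5*(-4))*(⅑)² = -20*1/81 = -20/81 ≈ -0.24691)
-84*(-97) + T = -84*(-97) - 20/81 = 8148 - 20/81 = 659968/81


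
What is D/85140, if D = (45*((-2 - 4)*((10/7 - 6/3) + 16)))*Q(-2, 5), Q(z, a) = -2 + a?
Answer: -486/3311 ≈ -0.14678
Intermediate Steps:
D = -87480/7 (D = (45*((-2 - 4)*((10/7 - 6/3) + 16)))*(-2 + 5) = (45*(-6*((10*(1/7) - 6*1/3) + 16)))*3 = (45*(-6*((10/7 - 2) + 16)))*3 = (45*(-6*(-4/7 + 16)))*3 = (45*(-6*108/7))*3 = (45*(-648/7))*3 = -29160/7*3 = -87480/7 ≈ -12497.)
D/85140 = -87480/7/85140 = -87480/7*1/85140 = -486/3311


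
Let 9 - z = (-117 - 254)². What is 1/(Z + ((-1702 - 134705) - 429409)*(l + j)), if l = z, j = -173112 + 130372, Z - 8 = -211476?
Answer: 1/102057152084 ≈ 9.7984e-12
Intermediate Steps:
Z = -211468 (Z = 8 - 211476 = -211468)
z = -137632 (z = 9 - (-117 - 254)² = 9 - 1*(-371)² = 9 - 1*137641 = 9 - 137641 = -137632)
j = -42740
l = -137632
1/(Z + ((-1702 - 134705) - 429409)*(l + j)) = 1/(-211468 + ((-1702 - 134705) - 429409)*(-137632 - 42740)) = 1/(-211468 + (-136407 - 429409)*(-180372)) = 1/(-211468 - 565816*(-180372)) = 1/(-211468 + 102057363552) = 1/102057152084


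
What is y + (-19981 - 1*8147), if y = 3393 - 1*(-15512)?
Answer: -9223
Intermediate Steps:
y = 18905 (y = 3393 + 15512 = 18905)
y + (-19981 - 1*8147) = 18905 + (-19981 - 1*8147) = 18905 + (-19981 - 8147) = 18905 - 28128 = -9223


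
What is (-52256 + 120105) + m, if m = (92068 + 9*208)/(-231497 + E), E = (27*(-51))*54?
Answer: 377306581/5561 ≈ 67849.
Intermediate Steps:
E = -74358 (E = -1377*54 = -74358)
m = -1708/5561 (m = (92068 + 9*208)/(-231497 - 74358) = (92068 + 1872)/(-305855) = 93940*(-1/305855) = -1708/5561 ≈ -0.30714)
(-52256 + 120105) + m = (-52256 + 120105) - 1708/5561 = 67849 - 1708/5561 = 377306581/5561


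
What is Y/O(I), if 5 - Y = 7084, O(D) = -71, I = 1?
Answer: 7079/71 ≈ 99.704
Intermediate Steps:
Y = -7079 (Y = 5 - 1*7084 = 5 - 7084 = -7079)
Y/O(I) = -7079/(-71) = -7079*(-1/71) = 7079/71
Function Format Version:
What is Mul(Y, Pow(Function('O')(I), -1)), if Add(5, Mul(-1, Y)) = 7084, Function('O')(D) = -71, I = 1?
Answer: Rational(7079, 71) ≈ 99.704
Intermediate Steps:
Y = -7079 (Y = Add(5, Mul(-1, 7084)) = Add(5, -7084) = -7079)
Mul(Y, Pow(Function('O')(I), -1)) = Mul(-7079, Pow(-71, -1)) = Mul(-7079, Rational(-1, 71)) = Rational(7079, 71)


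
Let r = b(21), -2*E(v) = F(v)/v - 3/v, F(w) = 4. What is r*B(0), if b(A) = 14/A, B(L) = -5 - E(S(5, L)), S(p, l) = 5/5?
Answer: -3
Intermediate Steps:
S(p, l) = 1 (S(p, l) = 5*(1/5) = 1)
E(v) = -1/(2*v) (E(v) = -(4/v - 3/v)/2 = -1/(2*v))
B(L) = -9/2 (B(L) = -5 - (-1)/(2*1) = -5 - (-1)/2 = -5 - 1*(-1/2) = -5 + 1/2 = -9/2)
r = 2/3 (r = 14/21 = 14*(1/21) = 2/3 ≈ 0.66667)
r*B(0) = (2/3)*(-9/2) = -3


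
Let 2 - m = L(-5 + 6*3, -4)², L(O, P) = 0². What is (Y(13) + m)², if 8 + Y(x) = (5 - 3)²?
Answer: 4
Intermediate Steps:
L(O, P) = 0
Y(x) = -4 (Y(x) = -8 + (5 - 3)² = -8 + 2² = -8 + 4 = -4)
m = 2 (m = 2 - 1*0² = 2 - 1*0 = 2 + 0 = 2)
(Y(13) + m)² = (-4 + 2)² = (-2)² = 4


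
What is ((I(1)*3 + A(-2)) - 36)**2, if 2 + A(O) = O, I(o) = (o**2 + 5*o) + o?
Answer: 361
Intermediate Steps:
I(o) = o**2 + 6*o
A(O) = -2 + O
((I(1)*3 + A(-2)) - 36)**2 = (((1*(6 + 1))*3 + (-2 - 2)) - 36)**2 = (((1*7)*3 - 4) - 36)**2 = ((7*3 - 4) - 36)**2 = ((21 - 4) - 36)**2 = (17 - 36)**2 = (-19)**2 = 361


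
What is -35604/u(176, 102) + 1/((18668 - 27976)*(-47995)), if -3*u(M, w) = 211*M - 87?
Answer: 47716921614569/16551176155540 ≈ 2.8830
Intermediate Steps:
u(M, w) = 29 - 211*M/3 (u(M, w) = -(211*M - 87)/3 = -(-87 + 211*M)/3 = 29 - 211*M/3)
-35604/u(176, 102) + 1/((18668 - 27976)*(-47995)) = -35604/(29 - 211/3*176) + 1/((18668 - 27976)*(-47995)) = -35604/(29 - 37136/3) - 1/47995/(-9308) = -35604/(-37049/3) - 1/9308*(-1/47995) = -35604*(-3/37049) + 1/446737460 = 106812/37049 + 1/446737460 = 47716921614569/16551176155540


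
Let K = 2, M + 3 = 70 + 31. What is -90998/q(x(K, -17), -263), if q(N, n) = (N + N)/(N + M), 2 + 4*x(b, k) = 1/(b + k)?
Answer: 266123651/31 ≈ 8.5846e+6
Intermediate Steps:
M = 98 (M = -3 + (70 + 31) = -3 + 101 = 98)
x(b, k) = -1/2 + 1/(4*(b + k))
q(N, n) = 2*N/(98 + N) (q(N, n) = (N + N)/(N + 98) = (2*N)/(98 + N) = 2*N/(98 + N))
-90998/q(x(K, -17), -263) = -90998*(2 - 17)*(98 + (1/4 - 1/2*2 - 1/2*(-17))/(2 - 17))/(2*(1/4 - 1/2*2 - 1/2*(-17))) = -90998*(-15*(98 + (1/4 - 1 + 17/2)/(-15))/(2*(1/4 - 1 + 17/2))) = -90998/(2*(-1/15*31/4)/(98 - 1/15*31/4)) = -90998/(2*(-31/60)/(98 - 31/60)) = -90998/(2*(-31/60)/(5849/60)) = -90998/(2*(-31/60)*(60/5849)) = -90998/(-62/5849) = -90998*(-5849/62) = 266123651/31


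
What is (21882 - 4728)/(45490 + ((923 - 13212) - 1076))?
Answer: 17154/32125 ≈ 0.53398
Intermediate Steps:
(21882 - 4728)/(45490 + ((923 - 13212) - 1076)) = 17154/(45490 + (-12289 - 1076)) = 17154/(45490 - 13365) = 17154/32125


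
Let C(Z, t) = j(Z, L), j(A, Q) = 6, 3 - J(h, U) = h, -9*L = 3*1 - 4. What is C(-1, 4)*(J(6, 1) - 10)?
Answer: -78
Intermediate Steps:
L = ⅑ (L = -(3*1 - 4)/9 = -(3 - 4)/9 = -⅑*(-1) = ⅑ ≈ 0.11111)
J(h, U) = 3 - h
C(Z, t) = 6
C(-1, 4)*(J(6, 1) - 10) = 6*((3 - 1*6) - 10) = 6*((3 - 6) - 10) = 6*(-3 - 10) = 6*(-13) = -78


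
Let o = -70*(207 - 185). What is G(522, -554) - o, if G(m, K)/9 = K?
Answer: -3446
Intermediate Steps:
G(m, K) = 9*K
o = -1540 (o = -70*22 = -1540)
G(522, -554) - o = 9*(-554) - 1*(-1540) = -4986 + 1540 = -3446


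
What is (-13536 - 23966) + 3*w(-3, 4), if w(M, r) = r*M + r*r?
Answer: -37490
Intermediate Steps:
w(M, r) = r² + M*r (w(M, r) = M*r + r² = r² + M*r)
(-13536 - 23966) + 3*w(-3, 4) = (-13536 - 23966) + 3*(4*(-3 + 4)) = -37502 + 3*(4*1) = -37502 + 3*4 = -37502 + 12 = -37490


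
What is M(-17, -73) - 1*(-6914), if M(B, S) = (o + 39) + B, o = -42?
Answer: 6894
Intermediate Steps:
M(B, S) = -3 + B (M(B, S) = (-42 + 39) + B = -3 + B)
M(-17, -73) - 1*(-6914) = (-3 - 17) - 1*(-6914) = -20 + 6914 = 6894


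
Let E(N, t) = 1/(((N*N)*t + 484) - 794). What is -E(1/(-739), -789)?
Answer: 546121/169298299 ≈ 0.0032258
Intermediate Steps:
E(N, t) = 1/(-310 + t*N**2) (E(N, t) = 1/((N**2*t + 484) - 794) = 1/((t*N**2 + 484) - 794) = 1/((484 + t*N**2) - 794) = 1/(-310 + t*N**2))
-E(1/(-739), -789) = -1/(-310 - 789*(1/(-739))**2) = -1/(-310 - 789*(-1/739)**2) = -1/(-310 - 789*1/546121) = -1/(-310 - 789/546121) = -1/(-169298299/546121) = -1*(-546121/169298299) = 546121/169298299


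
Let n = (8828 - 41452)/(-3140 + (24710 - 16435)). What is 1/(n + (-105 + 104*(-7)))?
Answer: -5135/4310079 ≈ -0.0011914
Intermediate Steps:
n = -32624/5135 (n = -32624/(-3140 + 8275) = -32624/5135 ≈ -6.3533)
1/(n + (-105 + 104*(-7))) = 1/(-32624/5135 + (-105 + 104*(-7))) = 1/(-32624/5135 + (-105 - 728)) = 1/(-32624/5135 - 833) = 1/(-4310079/5135) = -5135/4310079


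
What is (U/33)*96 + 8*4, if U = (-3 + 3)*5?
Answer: 32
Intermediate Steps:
U = 0 (U = 0*5 = 0)
(U/33)*96 + 8*4 = (0/33)*96 + 8*4 = (0*(1/33))*96 + 32 = 0*96 + 32 = 0 + 32 = 32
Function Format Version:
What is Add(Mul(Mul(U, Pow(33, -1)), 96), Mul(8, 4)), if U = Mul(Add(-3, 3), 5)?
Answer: 32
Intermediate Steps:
U = 0 (U = Mul(0, 5) = 0)
Add(Mul(Mul(U, Pow(33, -1)), 96), Mul(8, 4)) = Add(Mul(Mul(0, Pow(33, -1)), 96), Mul(8, 4)) = Add(Mul(Mul(0, Rational(1, 33)), 96), 32) = Add(Mul(0, 96), 32) = Add(0, 32) = 32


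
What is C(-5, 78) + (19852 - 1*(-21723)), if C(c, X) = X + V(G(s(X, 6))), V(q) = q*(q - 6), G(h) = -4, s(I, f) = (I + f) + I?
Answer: 41693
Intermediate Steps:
s(I, f) = f + 2*I
V(q) = q*(-6 + q)
C(c, X) = 40 + X (C(c, X) = X - 4*(-6 - 4) = X - 4*(-10) = X + 40 = 40 + X)
C(-5, 78) + (19852 - 1*(-21723)) = (40 + 78) + (19852 - 1*(-21723)) = 118 + (19852 + 21723) = 118 + 41575 = 41693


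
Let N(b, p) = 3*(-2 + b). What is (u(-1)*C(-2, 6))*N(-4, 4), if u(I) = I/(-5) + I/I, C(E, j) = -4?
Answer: 432/5 ≈ 86.400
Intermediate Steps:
N(b, p) = -6 + 3*b
u(I) = 1 - I/5 (u(I) = I*(-⅕) + 1 = -I/5 + 1 = 1 - I/5)
(u(-1)*C(-2, 6))*N(-4, 4) = ((1 - ⅕*(-1))*(-4))*(-6 + 3*(-4)) = ((1 + ⅕)*(-4))*(-6 - 12) = ((6/5)*(-4))*(-18) = -24/5*(-18) = 432/5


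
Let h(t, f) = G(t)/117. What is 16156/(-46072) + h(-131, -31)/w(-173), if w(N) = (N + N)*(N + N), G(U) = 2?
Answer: -543974318/1551249999 ≈ -0.35067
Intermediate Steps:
w(N) = 4*N**2 (w(N) = (2*N)*(2*N) = 4*N**2)
h(t, f) = 2/117
16156/(-46072) + h(-131, -31)/w(-173) = 16156/(-46072) + 2/(117*((4*(-173)**2))) = 16156*(-1/46072) + 2/(117*((4*29929))) = -4039/11518 + (2/117)/119716 = -4039/11518 + (2/117)*(1/119716) = -4039/11518 + 1/7003386 = -543974318/1551249999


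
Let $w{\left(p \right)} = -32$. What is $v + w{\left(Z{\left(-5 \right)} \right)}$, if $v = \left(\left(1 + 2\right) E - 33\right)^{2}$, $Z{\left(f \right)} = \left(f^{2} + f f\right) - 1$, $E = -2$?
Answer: $1489$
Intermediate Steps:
$Z{\left(f \right)} = -1 + 2 f^{2}$ ($Z{\left(f \right)} = \left(f^{2} + f^{2}\right) - 1 = 2 f^{2} - 1 = -1 + 2 f^{2}$)
$v = 1521$ ($v = \left(\left(1 + 2\right) \left(-2\right) - 33\right)^{2} = \left(3 \left(-2\right) - 33\right)^{2} = \left(-6 - 33\right)^{2} = \left(-39\right)^{2} = 1521$)
$v + w{\left(Z{\left(-5 \right)} \right)} = 1521 - 32 = 1489$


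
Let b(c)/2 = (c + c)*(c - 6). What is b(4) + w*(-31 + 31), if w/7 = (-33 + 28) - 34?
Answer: -32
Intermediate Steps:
b(c) = 4*c*(-6 + c) (b(c) = 2*((c + c)*(c - 6)) = 2*((2*c)*(-6 + c)) = 2*(2*c*(-6 + c)) = 4*c*(-6 + c))
w = -273 (w = 7*((-33 + 28) - 34) = 7*(-5 - 34) = 7*(-39) = -273)
b(4) + w*(-31 + 31) = 4*4*(-6 + 4) - 273*(-31 + 31) = 4*4*(-2) - 273*0 = -32 + 0 = -32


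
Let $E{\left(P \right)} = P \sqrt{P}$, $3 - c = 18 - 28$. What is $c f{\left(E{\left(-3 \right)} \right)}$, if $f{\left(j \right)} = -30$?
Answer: $-390$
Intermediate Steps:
$c = 13$ ($c = 3 - \left(18 - 28\right) = 3 - -10 = 3 + 10 = 13$)
$E{\left(P \right)} = P^{\frac{3}{2}}$
$c f{\left(E{\left(-3 \right)} \right)} = 13 \left(-30\right) = -390$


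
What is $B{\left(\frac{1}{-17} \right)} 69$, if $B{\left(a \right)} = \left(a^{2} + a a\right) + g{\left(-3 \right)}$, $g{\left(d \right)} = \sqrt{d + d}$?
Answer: $\frac{138}{289} + 69 i \sqrt{6} \approx 0.47751 + 169.01 i$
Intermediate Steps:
$g{\left(d \right)} = \sqrt{2} \sqrt{d}$ ($g{\left(d \right)} = \sqrt{2 d} = \sqrt{2} \sqrt{d}$)
$B{\left(a \right)} = 2 a^{2} + i \sqrt{6}$ ($B{\left(a \right)} = \left(a^{2} + a a\right) + \sqrt{2} \sqrt{-3} = \left(a^{2} + a^{2}\right) + \sqrt{2} i \sqrt{3} = 2 a^{2} + i \sqrt{6}$)
$B{\left(\frac{1}{-17} \right)} 69 = \left(2 \left(\frac{1}{-17}\right)^{2} + i \sqrt{6}\right) 69 = \left(2 \left(- \frac{1}{17}\right)^{2} + i \sqrt{6}\right) 69 = \left(2 \cdot \frac{1}{289} + i \sqrt{6}\right) 69 = \left(\frac{2}{289} + i \sqrt{6}\right) 69 = \frac{138}{289} + 69 i \sqrt{6}$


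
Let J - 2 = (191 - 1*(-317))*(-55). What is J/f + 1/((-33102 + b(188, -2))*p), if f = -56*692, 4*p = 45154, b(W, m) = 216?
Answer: 740823184669/1027574635248 ≈ 0.72094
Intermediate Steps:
p = 22577/2 (p = (¼)*45154 = 22577/2 ≈ 11289.)
f = -38752
J = -27938 (J = 2 + (191 - 1*(-317))*(-55) = 2 + (191 + 317)*(-55) = 2 + 508*(-55) = 2 - 27940 = -27938)
J/f + 1/((-33102 + b(188, -2))*p) = -27938/(-38752) + 1/((-33102 + 216)*(22577/2)) = -27938*(-1/38752) + (2/22577)/(-32886) = 13969/19376 - 1/32886*2/22577 = 13969/19376 - 1/371233611 = 740823184669/1027574635248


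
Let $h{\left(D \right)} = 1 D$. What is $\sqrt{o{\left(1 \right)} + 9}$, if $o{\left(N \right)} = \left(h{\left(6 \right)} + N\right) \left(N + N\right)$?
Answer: $\sqrt{23} \approx 4.7958$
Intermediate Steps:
$h{\left(D \right)} = D$
$o{\left(N \right)} = 2 N \left(6 + N\right)$ ($o{\left(N \right)} = \left(6 + N\right) \left(N + N\right) = \left(6 + N\right) 2 N = 2 N \left(6 + N\right)$)
$\sqrt{o{\left(1 \right)} + 9} = \sqrt{2 \cdot 1 \left(6 + 1\right) + 9} = \sqrt{2 \cdot 1 \cdot 7 + 9} = \sqrt{14 + 9} = \sqrt{23}$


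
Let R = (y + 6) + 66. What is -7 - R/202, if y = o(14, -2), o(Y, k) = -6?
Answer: -740/101 ≈ -7.3267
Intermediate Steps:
y = -6
R = 66 (R = (-6 + 6) + 66 = 0 + 66 = 66)
-7 - R/202 = -7 - 66/202 = -7 - 1*33/101 = -7 - 33/101 = -740/101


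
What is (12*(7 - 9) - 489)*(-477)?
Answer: 244701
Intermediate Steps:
(12*(7 - 9) - 489)*(-477) = (12*(-2) - 489)*(-477) = (-24 - 489)*(-477) = -513*(-477) = 244701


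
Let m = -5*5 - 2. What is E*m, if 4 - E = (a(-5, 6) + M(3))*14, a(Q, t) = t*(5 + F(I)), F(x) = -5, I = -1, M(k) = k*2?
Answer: 2160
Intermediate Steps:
M(k) = 2*k
a(Q, t) = 0 (a(Q, t) = t*(5 - 5) = t*0 = 0)
E = -80 (E = 4 - (0 + 2*3)*14 = 4 - (0 + 6)*14 = 4 - 6*14 = 4 - 1*84 = 4 - 84 = -80)
m = -27 (m = -25 - 2 = -27)
E*m = -80*(-27) = 2160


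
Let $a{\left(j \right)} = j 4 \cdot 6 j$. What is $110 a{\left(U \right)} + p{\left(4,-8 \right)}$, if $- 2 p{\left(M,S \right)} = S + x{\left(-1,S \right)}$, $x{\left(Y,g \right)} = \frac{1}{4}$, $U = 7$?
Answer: $\frac{1034911}{8} \approx 1.2936 \cdot 10^{5}$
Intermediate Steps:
$x{\left(Y,g \right)} = \frac{1}{4}$
$a{\left(j \right)} = 24 j^{2}$ ($a{\left(j \right)} = 4 j 6 j = 24 j j = 24 j^{2}$)
$p{\left(M,S \right)} = - \frac{1}{8} - \frac{S}{2}$ ($p{\left(M,S \right)} = - \frac{S + \frac{1}{4}}{2} = - \frac{\frac{1}{4} + S}{2} = - \frac{1}{8} - \frac{S}{2}$)
$110 a{\left(U \right)} + p{\left(4,-8 \right)} = 110 \cdot 24 \cdot 7^{2} - - \frac{31}{8} = 110 \cdot 24 \cdot 49 + \left(- \frac{1}{8} + 4\right) = 110 \cdot 1176 + \frac{31}{8} = 129360 + \frac{31}{8} = \frac{1034911}{8}$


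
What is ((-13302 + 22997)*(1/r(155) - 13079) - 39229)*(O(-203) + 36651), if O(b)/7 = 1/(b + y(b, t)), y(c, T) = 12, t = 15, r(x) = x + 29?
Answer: -81688909905518487/17572 ≈ -4.6488e+12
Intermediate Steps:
r(x) = 29 + x
O(b) = 7/(12 + b) (O(b) = 7/(b + 12) = 7/(12 + b))
((-13302 + 22997)*(1/r(155) - 13079) - 39229)*(O(-203) + 36651) = ((-13302 + 22997)*(1/(29 + 155) - 13079) - 39229)*(7/(12 - 203) + 36651) = (9695*(1/184 - 13079) - 39229)*(7/(-191) + 36651) = (9695*(1/184 - 13079) - 39229)*(7*(-1/191) + 36651) = (9695*(-2406535/184) - 39229)*(-7/191 + 36651) = (-23331356825/184 - 39229)*(7000334/191) = -23338574961/184*7000334/191 = -81688909905518487/17572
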